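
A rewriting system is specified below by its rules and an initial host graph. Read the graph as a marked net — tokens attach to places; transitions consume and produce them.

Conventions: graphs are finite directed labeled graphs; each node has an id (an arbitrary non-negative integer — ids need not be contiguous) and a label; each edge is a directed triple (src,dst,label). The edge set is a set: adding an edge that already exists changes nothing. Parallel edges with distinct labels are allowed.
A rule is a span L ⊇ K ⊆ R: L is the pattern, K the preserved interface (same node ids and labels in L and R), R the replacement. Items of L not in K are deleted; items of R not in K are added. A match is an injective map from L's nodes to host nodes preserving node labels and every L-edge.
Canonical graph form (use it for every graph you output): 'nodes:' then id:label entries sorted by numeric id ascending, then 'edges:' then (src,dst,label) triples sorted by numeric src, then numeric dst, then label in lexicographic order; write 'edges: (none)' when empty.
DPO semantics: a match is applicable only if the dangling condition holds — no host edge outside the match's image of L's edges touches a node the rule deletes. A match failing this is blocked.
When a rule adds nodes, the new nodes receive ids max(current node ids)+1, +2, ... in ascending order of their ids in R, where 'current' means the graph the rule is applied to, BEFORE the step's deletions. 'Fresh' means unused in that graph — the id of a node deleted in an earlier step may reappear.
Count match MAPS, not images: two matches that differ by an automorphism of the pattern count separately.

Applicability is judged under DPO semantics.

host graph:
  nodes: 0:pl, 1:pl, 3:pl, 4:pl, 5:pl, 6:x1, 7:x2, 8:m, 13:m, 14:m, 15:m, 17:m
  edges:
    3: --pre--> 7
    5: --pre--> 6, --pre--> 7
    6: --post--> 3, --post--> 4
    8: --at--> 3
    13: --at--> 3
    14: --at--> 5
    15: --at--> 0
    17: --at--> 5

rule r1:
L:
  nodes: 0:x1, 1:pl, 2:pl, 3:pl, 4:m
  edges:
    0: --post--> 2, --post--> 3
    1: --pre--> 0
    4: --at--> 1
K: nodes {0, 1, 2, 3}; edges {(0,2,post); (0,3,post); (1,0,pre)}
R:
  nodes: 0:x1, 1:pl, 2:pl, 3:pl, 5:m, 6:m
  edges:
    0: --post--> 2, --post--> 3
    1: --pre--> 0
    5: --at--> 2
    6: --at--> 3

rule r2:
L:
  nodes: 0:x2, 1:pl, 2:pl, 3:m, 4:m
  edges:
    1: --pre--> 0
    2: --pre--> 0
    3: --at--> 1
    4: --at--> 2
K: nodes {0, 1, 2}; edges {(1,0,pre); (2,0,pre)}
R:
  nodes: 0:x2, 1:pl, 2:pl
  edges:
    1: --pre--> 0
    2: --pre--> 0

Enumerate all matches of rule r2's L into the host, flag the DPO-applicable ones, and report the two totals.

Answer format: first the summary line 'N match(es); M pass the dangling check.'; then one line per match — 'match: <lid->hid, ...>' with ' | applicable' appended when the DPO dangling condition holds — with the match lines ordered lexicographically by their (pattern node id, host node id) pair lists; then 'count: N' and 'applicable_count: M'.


8 match(es); 8 pass the dangling check.
match: 0->7, 1->3, 2->5, 3->8, 4->14 | applicable
match: 0->7, 1->3, 2->5, 3->8, 4->17 | applicable
match: 0->7, 1->3, 2->5, 3->13, 4->14 | applicable
match: 0->7, 1->3, 2->5, 3->13, 4->17 | applicable
match: 0->7, 1->5, 2->3, 3->14, 4->8 | applicable
match: 0->7, 1->5, 2->3, 3->14, 4->13 | applicable
match: 0->7, 1->5, 2->3, 3->17, 4->8 | applicable
match: 0->7, 1->5, 2->3, 3->17, 4->13 | applicable
count: 8
applicable_count: 8


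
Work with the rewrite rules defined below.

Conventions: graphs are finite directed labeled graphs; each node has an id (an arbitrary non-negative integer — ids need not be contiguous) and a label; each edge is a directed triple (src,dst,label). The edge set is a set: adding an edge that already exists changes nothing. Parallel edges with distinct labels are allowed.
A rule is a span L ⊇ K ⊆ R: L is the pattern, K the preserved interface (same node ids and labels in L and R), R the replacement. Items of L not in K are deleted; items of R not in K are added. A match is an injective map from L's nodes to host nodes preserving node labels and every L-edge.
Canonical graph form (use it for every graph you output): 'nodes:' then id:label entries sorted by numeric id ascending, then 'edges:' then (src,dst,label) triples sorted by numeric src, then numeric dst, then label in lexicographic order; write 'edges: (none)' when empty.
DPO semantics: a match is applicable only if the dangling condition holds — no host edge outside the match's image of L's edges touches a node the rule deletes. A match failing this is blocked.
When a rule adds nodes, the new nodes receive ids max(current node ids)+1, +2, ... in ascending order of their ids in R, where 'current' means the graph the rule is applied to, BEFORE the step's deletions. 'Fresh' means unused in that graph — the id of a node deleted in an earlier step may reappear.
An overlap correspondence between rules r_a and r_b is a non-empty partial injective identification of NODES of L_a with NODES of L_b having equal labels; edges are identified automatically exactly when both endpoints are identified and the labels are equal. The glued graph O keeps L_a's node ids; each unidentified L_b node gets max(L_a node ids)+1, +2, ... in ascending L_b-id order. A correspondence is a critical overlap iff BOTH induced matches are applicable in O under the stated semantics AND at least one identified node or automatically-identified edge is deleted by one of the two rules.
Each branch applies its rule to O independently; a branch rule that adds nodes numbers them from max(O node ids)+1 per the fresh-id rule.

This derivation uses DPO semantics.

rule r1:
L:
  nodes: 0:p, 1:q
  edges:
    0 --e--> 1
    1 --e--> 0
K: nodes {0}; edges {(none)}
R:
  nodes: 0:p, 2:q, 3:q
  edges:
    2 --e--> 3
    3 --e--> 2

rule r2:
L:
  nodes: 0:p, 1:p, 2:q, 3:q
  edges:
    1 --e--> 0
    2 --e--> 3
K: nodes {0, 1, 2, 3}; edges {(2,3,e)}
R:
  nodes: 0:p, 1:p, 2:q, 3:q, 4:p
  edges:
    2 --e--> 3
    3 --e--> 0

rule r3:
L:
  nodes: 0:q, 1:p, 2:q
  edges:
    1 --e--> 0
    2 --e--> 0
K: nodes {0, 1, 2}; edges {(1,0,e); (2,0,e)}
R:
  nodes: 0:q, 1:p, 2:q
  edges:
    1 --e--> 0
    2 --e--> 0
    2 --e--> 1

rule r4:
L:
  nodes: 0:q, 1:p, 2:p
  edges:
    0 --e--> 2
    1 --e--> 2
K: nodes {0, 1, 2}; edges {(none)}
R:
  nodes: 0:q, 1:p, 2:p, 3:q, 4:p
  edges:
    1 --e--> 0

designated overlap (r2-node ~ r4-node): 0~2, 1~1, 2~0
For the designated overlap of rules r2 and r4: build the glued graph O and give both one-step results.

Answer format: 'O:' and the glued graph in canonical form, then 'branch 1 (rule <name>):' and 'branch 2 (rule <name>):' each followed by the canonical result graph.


O:
nodes: 0:p, 1:p, 2:q, 3:q
edges: (1,0,e); (2,0,e); (2,3,e)
branch 1 (rule r2):
nodes: 0:p, 1:p, 2:q, 3:q, 4:p
edges: (2,0,e); (2,3,e); (3,0,e)
branch 2 (rule r4):
nodes: 0:p, 1:p, 2:q, 3:q, 4:q, 5:p
edges: (1,2,e); (2,3,e)


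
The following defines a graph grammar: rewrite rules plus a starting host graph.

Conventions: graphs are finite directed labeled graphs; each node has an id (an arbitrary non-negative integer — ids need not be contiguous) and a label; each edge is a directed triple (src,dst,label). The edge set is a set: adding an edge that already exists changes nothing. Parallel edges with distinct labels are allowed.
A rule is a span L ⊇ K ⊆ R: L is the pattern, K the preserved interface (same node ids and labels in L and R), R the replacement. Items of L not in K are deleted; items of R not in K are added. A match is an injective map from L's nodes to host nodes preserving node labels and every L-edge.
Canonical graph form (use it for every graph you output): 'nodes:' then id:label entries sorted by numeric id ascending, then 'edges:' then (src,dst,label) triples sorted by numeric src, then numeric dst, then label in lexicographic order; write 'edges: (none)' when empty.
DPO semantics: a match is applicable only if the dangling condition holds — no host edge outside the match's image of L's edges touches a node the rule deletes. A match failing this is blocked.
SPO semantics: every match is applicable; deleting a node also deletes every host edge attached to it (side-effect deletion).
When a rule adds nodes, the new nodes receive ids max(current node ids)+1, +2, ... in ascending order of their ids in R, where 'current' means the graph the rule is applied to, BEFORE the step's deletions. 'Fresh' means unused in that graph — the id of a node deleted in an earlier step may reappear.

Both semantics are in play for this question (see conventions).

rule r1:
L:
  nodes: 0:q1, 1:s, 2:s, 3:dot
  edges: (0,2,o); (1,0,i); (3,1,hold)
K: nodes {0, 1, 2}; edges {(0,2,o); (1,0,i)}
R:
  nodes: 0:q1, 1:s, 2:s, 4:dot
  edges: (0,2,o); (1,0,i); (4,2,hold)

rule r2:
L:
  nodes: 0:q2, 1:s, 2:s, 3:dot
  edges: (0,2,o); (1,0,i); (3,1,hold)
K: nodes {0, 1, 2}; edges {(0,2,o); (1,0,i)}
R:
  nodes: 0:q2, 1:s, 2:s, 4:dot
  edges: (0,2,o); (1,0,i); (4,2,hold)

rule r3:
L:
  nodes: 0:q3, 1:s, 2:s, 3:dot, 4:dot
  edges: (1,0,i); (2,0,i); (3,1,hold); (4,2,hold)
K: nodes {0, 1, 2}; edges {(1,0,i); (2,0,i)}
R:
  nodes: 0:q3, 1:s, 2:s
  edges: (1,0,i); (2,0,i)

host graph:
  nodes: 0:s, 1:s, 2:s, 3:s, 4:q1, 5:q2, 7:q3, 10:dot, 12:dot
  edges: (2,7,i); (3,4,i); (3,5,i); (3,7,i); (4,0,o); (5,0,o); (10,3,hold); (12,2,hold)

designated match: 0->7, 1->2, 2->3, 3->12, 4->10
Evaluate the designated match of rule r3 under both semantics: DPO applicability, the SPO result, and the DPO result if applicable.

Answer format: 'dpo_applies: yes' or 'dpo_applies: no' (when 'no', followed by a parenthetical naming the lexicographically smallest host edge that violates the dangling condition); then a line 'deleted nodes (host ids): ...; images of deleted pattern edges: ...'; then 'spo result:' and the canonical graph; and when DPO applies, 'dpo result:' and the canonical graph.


dpo_applies: yes
deleted nodes (host ids): 10, 12; images of deleted pattern edges: (10,3,hold); (12,2,hold)
spo result:
nodes: 0:s, 1:s, 2:s, 3:s, 4:q1, 5:q2, 7:q3
edges: (2,7,i); (3,4,i); (3,5,i); (3,7,i); (4,0,o); (5,0,o)
dpo result:
nodes: 0:s, 1:s, 2:s, 3:s, 4:q1, 5:q2, 7:q3
edges: (2,7,i); (3,4,i); (3,5,i); (3,7,i); (4,0,o); (5,0,o)


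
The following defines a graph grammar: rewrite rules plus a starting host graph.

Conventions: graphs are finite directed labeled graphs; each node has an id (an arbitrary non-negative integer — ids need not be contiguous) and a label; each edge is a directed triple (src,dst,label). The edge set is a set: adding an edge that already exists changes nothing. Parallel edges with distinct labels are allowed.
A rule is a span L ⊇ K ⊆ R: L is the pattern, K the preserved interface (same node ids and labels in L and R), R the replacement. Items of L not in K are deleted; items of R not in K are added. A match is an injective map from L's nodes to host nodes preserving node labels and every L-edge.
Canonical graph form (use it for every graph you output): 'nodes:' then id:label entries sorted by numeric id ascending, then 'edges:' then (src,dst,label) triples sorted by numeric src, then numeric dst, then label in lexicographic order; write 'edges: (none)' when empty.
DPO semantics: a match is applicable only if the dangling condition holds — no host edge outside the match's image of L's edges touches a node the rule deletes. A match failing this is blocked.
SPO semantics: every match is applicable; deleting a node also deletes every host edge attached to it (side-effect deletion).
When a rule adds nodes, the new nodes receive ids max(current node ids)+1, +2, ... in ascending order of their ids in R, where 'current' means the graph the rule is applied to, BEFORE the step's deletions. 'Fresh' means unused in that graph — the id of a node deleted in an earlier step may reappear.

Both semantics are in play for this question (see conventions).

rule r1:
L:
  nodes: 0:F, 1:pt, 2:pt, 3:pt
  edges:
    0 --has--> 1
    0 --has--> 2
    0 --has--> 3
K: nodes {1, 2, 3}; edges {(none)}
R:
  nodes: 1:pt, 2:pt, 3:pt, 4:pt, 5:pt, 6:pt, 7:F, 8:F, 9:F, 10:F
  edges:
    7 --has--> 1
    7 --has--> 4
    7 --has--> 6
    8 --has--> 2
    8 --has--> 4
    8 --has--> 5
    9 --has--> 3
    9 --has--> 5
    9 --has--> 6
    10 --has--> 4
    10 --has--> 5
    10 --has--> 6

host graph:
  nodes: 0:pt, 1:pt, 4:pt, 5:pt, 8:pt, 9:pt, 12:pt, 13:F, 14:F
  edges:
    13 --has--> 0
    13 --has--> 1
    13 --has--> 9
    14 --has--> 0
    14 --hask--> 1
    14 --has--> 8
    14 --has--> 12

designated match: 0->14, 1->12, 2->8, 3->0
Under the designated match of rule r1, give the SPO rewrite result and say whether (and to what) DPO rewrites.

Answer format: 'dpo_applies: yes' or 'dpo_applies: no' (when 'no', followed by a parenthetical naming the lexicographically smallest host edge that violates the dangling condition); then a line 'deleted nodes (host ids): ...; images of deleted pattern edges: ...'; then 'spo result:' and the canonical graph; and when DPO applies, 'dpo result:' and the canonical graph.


dpo_applies: no
(the rule deletes node 14, which keeps host edge (14,1,hask) outside the match image — the dangling condition fails, DPO blocks; SPO proceeds and side-deletes such edges)
deleted nodes (host ids): 14; images of deleted pattern edges: (14,0,has); (14,8,has); (14,12,has)
spo result:
nodes: 0:pt, 1:pt, 4:pt, 5:pt, 8:pt, 9:pt, 12:pt, 13:F, 15:pt, 16:pt, 17:pt, 18:F, 19:F, 20:F, 21:F
edges: (13,0,has); (13,1,has); (13,9,has); (18,12,has); (18,15,has); (18,17,has); (19,8,has); (19,15,has); (19,16,has); (20,0,has); (20,16,has); (20,17,has); (21,15,has); (21,16,has); (21,17,has)


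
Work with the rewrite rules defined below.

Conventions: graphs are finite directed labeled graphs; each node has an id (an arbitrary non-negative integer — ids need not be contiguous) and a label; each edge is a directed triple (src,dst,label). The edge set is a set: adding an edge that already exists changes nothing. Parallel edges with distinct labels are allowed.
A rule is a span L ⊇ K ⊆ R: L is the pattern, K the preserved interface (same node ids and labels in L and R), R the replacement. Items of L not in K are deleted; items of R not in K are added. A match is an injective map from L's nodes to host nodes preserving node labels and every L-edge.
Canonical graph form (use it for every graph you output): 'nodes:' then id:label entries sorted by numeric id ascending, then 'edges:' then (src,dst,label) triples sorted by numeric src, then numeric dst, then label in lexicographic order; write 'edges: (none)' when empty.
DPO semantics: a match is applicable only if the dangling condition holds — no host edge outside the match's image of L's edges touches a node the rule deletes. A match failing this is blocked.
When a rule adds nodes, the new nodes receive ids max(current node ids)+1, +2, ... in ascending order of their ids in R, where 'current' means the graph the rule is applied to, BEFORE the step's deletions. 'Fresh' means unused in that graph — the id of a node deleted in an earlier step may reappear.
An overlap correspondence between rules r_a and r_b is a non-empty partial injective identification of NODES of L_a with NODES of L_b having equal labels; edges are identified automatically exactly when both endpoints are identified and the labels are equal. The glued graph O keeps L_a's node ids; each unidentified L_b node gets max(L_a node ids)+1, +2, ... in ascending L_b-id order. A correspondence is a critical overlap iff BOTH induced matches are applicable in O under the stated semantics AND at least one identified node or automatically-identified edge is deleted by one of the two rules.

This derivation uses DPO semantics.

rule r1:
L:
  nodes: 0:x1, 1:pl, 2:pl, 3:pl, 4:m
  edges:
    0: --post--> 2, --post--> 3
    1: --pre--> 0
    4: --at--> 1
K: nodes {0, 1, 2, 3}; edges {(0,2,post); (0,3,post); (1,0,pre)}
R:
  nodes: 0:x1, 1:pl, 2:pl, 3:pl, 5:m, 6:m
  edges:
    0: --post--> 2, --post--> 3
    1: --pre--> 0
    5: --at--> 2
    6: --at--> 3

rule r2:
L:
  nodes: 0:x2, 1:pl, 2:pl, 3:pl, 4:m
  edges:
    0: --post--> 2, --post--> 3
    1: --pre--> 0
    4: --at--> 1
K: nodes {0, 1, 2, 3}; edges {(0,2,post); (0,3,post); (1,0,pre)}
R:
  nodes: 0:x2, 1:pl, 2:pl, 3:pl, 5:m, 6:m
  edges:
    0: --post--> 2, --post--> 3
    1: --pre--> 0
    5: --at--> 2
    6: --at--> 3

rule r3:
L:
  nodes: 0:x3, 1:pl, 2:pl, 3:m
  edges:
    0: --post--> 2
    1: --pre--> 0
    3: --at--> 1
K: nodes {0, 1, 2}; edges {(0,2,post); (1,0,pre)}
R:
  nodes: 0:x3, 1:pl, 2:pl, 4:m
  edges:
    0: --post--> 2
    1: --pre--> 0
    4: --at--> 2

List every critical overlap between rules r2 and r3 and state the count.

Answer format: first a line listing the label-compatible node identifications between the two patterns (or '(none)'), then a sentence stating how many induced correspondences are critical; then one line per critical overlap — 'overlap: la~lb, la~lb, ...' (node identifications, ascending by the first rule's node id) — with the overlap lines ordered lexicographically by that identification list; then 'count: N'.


label-compatible node identifications between L(r2) and L(r3): 1~1, 1~2, 2~1, 2~2, 3~1, 3~2, 4~3
3 of the induced correspondences are critical overlaps of r2 and r3.
overlap: 1~1, 2~2, 4~3
overlap: 1~1, 3~2, 4~3
overlap: 1~1, 4~3
count: 3


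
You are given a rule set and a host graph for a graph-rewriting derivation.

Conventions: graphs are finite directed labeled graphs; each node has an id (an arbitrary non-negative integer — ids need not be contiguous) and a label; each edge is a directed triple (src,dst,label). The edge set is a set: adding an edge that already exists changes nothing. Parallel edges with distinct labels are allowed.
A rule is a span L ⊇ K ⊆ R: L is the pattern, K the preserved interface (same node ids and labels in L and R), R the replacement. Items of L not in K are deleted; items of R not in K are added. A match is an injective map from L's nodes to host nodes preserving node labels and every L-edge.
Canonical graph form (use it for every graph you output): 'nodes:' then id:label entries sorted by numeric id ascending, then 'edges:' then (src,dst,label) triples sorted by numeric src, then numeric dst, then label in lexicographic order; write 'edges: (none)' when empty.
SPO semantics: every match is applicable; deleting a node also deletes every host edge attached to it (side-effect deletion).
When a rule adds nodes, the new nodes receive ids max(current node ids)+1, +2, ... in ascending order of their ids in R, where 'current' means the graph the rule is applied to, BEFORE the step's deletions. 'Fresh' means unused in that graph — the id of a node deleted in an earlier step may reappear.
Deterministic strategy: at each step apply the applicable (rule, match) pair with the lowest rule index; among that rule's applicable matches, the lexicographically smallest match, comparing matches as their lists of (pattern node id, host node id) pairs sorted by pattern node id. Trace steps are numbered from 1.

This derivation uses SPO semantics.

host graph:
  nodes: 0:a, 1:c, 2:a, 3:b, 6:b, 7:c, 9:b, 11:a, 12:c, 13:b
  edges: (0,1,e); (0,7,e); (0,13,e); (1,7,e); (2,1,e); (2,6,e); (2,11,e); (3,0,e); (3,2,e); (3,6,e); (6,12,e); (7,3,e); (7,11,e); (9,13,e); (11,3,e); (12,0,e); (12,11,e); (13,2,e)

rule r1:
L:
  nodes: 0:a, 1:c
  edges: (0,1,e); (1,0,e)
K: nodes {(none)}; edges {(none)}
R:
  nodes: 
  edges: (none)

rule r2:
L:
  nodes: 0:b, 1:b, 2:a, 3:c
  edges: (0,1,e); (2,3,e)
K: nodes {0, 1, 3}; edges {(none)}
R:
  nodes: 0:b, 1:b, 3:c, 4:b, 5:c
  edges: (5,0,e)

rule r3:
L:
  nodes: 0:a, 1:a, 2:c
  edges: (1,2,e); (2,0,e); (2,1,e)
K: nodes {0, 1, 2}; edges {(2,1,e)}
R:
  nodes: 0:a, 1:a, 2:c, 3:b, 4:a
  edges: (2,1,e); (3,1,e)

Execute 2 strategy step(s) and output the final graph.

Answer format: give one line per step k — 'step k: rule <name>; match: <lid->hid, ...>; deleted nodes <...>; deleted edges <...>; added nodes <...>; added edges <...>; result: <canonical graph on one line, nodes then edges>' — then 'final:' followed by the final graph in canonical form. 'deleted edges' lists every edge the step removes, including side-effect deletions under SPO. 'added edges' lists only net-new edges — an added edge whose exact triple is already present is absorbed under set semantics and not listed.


step 1: rule r2; match: 0->3, 1->6, 2->0, 3->1; deleted nodes 0; deleted edges (0,1,e); (0,7,e); (0,13,e); (3,0,e); (3,6,e); (12,0,e); added nodes 14, 15; added edges (15,3,e); result: nodes: 1:c, 2:a, 3:b, 6:b, 7:c, 9:b, 11:a, 12:c, 13:b, 14:b, 15:c edges: (1,7,e); (2,1,e); (2,6,e); (2,11,e); (3,2,e); (6,12,e); (7,3,e); (7,11,e); (9,13,e); (11,3,e); (12,11,e); (13,2,e); (15,3,e)
step 2: rule r2; match: 0->9, 1->13, 2->2, 3->1; deleted nodes 2; deleted edges (2,1,e); (2,6,e); (2,11,e); (3,2,e); (9,13,e); (13,2,e); added nodes 16, 17; added edges (17,9,e); result: nodes: 1:c, 3:b, 6:b, 7:c, 9:b, 11:a, 12:c, 13:b, 14:b, 15:c, 16:b, 17:c edges: (1,7,e); (6,12,e); (7,3,e); (7,11,e); (11,3,e); (12,11,e); (15,3,e); (17,9,e)
final:
nodes: 1:c, 3:b, 6:b, 7:c, 9:b, 11:a, 12:c, 13:b, 14:b, 15:c, 16:b, 17:c
edges: (1,7,e); (6,12,e); (7,3,e); (7,11,e); (11,3,e); (12,11,e); (15,3,e); (17,9,e)


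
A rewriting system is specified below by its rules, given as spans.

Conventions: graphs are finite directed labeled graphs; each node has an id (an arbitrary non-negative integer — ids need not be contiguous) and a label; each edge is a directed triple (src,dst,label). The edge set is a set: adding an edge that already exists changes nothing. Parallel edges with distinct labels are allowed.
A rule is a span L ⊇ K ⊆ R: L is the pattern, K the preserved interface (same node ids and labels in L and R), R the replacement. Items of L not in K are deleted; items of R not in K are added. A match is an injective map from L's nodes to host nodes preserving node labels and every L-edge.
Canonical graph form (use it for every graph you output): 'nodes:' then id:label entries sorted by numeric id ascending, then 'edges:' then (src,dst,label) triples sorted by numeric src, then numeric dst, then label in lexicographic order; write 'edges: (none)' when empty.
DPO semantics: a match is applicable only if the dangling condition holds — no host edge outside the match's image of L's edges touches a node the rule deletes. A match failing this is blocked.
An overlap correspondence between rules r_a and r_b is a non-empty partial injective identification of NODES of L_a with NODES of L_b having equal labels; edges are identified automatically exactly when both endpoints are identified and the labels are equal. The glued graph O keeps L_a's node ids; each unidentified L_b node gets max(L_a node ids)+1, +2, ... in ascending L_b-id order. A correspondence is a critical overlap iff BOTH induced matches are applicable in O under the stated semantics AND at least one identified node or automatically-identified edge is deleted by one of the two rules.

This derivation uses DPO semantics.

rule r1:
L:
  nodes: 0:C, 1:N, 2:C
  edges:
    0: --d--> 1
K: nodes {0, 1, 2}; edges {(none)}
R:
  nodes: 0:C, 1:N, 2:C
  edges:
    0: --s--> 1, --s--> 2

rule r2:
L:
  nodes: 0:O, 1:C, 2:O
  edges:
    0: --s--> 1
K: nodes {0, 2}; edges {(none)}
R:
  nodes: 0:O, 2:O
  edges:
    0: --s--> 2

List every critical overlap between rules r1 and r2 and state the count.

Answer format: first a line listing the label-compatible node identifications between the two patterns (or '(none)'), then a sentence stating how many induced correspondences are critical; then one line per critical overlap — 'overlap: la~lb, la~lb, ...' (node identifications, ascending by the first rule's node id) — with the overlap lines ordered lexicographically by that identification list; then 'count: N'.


label-compatible node identifications between L(r1) and L(r2): 0~1, 2~1
1 of the induced correspondences is a critical overlap of r1 and r2.
overlap: 2~1
count: 1


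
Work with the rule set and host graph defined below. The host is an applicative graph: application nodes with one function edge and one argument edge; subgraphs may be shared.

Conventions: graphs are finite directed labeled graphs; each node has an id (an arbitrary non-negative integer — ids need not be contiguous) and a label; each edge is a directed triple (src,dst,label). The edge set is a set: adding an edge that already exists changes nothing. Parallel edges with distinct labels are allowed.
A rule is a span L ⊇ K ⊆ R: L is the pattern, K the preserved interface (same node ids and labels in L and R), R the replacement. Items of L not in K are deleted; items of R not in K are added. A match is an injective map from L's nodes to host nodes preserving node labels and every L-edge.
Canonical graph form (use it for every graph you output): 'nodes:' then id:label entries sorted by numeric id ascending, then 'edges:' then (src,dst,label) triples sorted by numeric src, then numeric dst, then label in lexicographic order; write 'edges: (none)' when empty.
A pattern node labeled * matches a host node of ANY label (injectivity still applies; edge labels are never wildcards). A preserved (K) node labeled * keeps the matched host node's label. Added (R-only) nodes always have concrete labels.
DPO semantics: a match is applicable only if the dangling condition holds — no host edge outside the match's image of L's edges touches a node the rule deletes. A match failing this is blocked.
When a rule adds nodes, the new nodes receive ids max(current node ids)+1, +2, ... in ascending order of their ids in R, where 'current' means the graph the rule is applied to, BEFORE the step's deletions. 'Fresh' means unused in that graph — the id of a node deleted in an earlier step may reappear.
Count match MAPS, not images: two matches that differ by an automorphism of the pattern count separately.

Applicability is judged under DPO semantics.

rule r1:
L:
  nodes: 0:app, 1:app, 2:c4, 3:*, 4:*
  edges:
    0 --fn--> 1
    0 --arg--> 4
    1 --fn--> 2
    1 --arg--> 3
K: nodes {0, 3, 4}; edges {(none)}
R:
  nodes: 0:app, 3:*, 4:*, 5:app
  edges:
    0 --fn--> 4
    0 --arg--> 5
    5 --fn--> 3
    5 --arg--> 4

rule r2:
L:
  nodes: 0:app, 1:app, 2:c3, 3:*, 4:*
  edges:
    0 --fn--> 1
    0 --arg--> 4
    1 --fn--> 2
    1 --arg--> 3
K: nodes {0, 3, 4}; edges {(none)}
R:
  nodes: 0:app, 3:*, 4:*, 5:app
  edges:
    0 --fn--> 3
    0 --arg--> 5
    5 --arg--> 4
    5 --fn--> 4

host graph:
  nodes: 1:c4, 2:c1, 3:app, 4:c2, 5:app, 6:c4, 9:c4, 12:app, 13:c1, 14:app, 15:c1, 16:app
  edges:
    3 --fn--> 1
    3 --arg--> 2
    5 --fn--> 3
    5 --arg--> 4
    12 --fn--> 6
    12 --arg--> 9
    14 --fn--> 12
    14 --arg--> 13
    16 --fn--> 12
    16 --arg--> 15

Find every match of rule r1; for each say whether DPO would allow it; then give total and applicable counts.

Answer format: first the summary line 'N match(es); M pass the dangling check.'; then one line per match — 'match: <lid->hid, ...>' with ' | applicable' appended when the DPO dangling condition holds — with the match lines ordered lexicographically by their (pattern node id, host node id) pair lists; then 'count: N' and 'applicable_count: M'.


3 match(es); 1 pass the dangling check.
match: 0->5, 1->3, 2->1, 3->2, 4->4 | applicable
match: 0->14, 1->12, 2->6, 3->9, 4->13
match: 0->16, 1->12, 2->6, 3->9, 4->15
count: 3
applicable_count: 1


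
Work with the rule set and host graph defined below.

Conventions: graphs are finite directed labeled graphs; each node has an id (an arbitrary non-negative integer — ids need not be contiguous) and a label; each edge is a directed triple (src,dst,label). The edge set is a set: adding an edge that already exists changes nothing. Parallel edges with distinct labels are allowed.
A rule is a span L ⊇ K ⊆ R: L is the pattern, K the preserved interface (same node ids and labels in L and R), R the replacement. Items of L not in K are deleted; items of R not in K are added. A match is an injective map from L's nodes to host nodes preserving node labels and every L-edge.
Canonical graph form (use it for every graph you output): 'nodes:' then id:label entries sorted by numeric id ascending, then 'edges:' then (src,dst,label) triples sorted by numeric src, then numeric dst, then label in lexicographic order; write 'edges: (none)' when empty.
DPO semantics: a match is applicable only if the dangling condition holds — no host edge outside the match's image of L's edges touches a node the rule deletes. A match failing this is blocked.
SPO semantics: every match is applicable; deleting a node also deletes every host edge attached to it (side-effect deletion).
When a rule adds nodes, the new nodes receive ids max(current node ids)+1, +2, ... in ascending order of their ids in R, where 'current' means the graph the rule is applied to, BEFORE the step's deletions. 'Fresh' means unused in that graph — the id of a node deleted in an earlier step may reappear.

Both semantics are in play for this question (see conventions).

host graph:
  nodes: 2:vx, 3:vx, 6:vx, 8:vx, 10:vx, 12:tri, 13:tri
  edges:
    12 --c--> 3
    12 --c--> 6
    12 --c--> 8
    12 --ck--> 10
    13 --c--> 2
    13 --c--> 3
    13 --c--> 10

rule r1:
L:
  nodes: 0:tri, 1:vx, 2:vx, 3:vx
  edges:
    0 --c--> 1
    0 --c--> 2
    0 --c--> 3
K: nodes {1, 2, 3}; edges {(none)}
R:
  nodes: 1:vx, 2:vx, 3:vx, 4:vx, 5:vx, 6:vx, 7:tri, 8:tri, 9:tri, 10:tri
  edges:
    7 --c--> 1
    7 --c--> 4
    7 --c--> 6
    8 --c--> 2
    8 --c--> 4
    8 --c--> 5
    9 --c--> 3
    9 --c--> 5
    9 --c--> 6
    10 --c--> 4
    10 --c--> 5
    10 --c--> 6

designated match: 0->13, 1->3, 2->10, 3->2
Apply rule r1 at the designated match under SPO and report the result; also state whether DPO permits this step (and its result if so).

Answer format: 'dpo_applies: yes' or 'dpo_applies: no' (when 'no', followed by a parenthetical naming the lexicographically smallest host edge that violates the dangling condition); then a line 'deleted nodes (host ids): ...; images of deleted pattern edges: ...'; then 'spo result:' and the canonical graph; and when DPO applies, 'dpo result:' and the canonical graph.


dpo_applies: yes
deleted nodes (host ids): 13; images of deleted pattern edges: (13,2,c); (13,3,c); (13,10,c)
spo result:
nodes: 2:vx, 3:vx, 6:vx, 8:vx, 10:vx, 12:tri, 14:vx, 15:vx, 16:vx, 17:tri, 18:tri, 19:tri, 20:tri
edges: (12,3,c); (12,6,c); (12,8,c); (12,10,ck); (17,3,c); (17,14,c); (17,16,c); (18,10,c); (18,14,c); (18,15,c); (19,2,c); (19,15,c); (19,16,c); (20,14,c); (20,15,c); (20,16,c)
dpo result:
nodes: 2:vx, 3:vx, 6:vx, 8:vx, 10:vx, 12:tri, 14:vx, 15:vx, 16:vx, 17:tri, 18:tri, 19:tri, 20:tri
edges: (12,3,c); (12,6,c); (12,8,c); (12,10,ck); (17,3,c); (17,14,c); (17,16,c); (18,10,c); (18,14,c); (18,15,c); (19,2,c); (19,15,c); (19,16,c); (20,14,c); (20,15,c); (20,16,c)


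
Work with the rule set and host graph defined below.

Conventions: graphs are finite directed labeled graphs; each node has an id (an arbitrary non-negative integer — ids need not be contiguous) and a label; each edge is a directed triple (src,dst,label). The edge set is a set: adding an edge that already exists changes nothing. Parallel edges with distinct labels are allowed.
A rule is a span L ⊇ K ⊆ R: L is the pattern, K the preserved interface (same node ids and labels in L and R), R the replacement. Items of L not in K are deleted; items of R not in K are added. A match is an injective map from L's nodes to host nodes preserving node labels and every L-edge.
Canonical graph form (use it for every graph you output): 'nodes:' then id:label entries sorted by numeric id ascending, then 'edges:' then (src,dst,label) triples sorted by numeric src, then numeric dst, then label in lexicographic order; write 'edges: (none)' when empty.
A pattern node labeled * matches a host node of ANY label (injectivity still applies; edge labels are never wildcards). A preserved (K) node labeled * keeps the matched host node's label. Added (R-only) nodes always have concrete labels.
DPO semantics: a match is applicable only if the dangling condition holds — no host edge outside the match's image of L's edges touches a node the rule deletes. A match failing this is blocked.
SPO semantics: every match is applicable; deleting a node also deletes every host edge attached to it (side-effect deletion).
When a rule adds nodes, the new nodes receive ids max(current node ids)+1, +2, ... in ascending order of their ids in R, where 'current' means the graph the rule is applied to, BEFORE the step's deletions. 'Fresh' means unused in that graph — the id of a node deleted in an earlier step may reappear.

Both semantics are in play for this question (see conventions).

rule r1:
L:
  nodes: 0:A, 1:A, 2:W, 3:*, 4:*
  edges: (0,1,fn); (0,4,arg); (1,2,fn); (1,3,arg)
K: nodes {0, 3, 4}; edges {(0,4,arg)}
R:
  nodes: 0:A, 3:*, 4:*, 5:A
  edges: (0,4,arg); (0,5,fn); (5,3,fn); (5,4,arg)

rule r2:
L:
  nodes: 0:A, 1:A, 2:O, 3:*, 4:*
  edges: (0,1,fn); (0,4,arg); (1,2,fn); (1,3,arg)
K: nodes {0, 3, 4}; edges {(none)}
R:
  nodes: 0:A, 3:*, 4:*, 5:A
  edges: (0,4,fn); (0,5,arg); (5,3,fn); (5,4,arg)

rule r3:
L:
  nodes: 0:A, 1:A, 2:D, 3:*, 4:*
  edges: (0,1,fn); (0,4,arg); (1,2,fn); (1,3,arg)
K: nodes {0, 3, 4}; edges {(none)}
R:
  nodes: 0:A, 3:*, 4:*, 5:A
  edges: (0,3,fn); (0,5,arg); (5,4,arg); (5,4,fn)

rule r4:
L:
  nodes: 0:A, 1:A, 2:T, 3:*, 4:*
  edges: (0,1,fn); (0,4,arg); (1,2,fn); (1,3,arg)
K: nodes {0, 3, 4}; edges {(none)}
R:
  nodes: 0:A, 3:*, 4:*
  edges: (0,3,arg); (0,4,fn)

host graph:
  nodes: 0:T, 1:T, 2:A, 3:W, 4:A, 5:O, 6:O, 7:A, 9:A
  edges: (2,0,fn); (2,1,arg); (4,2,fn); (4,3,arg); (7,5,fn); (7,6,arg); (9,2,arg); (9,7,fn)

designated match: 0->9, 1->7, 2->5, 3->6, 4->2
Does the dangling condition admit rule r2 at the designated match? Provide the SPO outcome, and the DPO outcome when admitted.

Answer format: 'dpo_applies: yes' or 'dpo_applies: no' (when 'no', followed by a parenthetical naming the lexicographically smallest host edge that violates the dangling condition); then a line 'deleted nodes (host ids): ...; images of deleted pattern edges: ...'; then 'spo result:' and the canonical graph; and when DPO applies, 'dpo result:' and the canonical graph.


dpo_applies: yes
deleted nodes (host ids): 5, 7; images of deleted pattern edges: (7,5,fn); (7,6,arg); (9,2,arg); (9,7,fn)
spo result:
nodes: 0:T, 1:T, 2:A, 3:W, 4:A, 6:O, 9:A, 10:A
edges: (2,0,fn); (2,1,arg); (4,2,fn); (4,3,arg); (9,2,fn); (9,10,arg); (10,2,arg); (10,6,fn)
dpo result:
nodes: 0:T, 1:T, 2:A, 3:W, 4:A, 6:O, 9:A, 10:A
edges: (2,0,fn); (2,1,arg); (4,2,fn); (4,3,arg); (9,2,fn); (9,10,arg); (10,2,arg); (10,6,fn)


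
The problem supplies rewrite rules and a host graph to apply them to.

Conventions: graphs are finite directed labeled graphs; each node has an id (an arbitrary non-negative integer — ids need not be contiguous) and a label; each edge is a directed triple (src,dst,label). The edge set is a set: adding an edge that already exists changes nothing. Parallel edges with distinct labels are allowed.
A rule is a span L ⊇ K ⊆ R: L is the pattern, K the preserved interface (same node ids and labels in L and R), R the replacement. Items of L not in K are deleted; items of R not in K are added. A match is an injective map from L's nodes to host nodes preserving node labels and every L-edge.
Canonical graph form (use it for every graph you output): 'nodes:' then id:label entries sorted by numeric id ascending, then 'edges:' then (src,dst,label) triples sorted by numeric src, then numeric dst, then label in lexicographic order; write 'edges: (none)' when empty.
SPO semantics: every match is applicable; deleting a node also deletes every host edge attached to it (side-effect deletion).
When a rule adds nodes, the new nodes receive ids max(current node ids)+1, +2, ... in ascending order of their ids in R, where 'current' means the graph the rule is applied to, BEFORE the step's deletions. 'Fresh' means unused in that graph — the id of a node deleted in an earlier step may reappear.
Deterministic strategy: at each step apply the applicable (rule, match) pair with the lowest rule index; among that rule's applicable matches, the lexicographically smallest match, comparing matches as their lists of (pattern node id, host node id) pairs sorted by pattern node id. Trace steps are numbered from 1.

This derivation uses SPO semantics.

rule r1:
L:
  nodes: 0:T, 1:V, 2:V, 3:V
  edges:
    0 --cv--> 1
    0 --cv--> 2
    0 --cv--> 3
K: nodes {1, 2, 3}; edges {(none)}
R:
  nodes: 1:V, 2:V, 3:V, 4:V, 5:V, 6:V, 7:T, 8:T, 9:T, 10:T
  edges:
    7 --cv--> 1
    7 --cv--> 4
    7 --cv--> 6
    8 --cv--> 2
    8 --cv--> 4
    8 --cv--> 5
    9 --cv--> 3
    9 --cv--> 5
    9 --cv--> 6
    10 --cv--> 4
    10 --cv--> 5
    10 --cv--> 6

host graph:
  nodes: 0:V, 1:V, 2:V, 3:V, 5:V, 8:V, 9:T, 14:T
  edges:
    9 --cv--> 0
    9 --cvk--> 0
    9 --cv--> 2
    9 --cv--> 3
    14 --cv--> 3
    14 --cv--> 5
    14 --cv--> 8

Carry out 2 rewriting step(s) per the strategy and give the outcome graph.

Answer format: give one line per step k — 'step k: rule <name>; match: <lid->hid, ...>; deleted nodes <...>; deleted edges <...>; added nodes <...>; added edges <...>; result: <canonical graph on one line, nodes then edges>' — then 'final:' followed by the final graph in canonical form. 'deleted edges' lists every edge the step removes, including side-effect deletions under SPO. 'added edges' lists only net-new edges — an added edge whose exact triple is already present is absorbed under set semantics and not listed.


step 1: rule r1; match: 0->9, 1->0, 2->2, 3->3; deleted nodes 9; deleted edges (9,0,cv); (9,0,cvk); (9,2,cv); (9,3,cv); added nodes 15, 16, 17, 18, 19, 20, 21; added edges (18,0,cv); (18,15,cv); (18,17,cv); (19,2,cv); (19,15,cv); (19,16,cv); (20,3,cv); (20,16,cv); (20,17,cv); (21,15,cv); (21,16,cv); (21,17,cv); result: nodes: 0:V, 1:V, 2:V, 3:V, 5:V, 8:V, 14:T, 15:V, 16:V, 17:V, 18:T, 19:T, 20:T, 21:T edges: (14,3,cv); (14,5,cv); (14,8,cv); (18,0,cv); (18,15,cv); (18,17,cv); (19,2,cv); (19,15,cv); (19,16,cv); (20,3,cv); (20,16,cv); (20,17,cv); (21,15,cv); (21,16,cv); (21,17,cv)
step 2: rule r1; match: 0->14, 1->3, 2->5, 3->8; deleted nodes 14; deleted edges (14,3,cv); (14,5,cv); (14,8,cv); added nodes 22, 23, 24, 25, 26, 27, 28; added edges (25,3,cv); (25,22,cv); (25,24,cv); (26,5,cv); (26,22,cv); (26,23,cv); (27,8,cv); (27,23,cv); (27,24,cv); (28,22,cv); (28,23,cv); (28,24,cv); result: nodes: 0:V, 1:V, 2:V, 3:V, 5:V, 8:V, 15:V, 16:V, 17:V, 18:T, 19:T, 20:T, 21:T, 22:V, 23:V, 24:V, 25:T, 26:T, 27:T, 28:T edges: (18,0,cv); (18,15,cv); (18,17,cv); (19,2,cv); (19,15,cv); (19,16,cv); (20,3,cv); (20,16,cv); (20,17,cv); (21,15,cv); (21,16,cv); (21,17,cv); (25,3,cv); (25,22,cv); (25,24,cv); (26,5,cv); (26,22,cv); (26,23,cv); (27,8,cv); (27,23,cv); (27,24,cv); (28,22,cv); (28,23,cv); (28,24,cv)
final:
nodes: 0:V, 1:V, 2:V, 3:V, 5:V, 8:V, 15:V, 16:V, 17:V, 18:T, 19:T, 20:T, 21:T, 22:V, 23:V, 24:V, 25:T, 26:T, 27:T, 28:T
edges: (18,0,cv); (18,15,cv); (18,17,cv); (19,2,cv); (19,15,cv); (19,16,cv); (20,3,cv); (20,16,cv); (20,17,cv); (21,15,cv); (21,16,cv); (21,17,cv); (25,3,cv); (25,22,cv); (25,24,cv); (26,5,cv); (26,22,cv); (26,23,cv); (27,8,cv); (27,23,cv); (27,24,cv); (28,22,cv); (28,23,cv); (28,24,cv)


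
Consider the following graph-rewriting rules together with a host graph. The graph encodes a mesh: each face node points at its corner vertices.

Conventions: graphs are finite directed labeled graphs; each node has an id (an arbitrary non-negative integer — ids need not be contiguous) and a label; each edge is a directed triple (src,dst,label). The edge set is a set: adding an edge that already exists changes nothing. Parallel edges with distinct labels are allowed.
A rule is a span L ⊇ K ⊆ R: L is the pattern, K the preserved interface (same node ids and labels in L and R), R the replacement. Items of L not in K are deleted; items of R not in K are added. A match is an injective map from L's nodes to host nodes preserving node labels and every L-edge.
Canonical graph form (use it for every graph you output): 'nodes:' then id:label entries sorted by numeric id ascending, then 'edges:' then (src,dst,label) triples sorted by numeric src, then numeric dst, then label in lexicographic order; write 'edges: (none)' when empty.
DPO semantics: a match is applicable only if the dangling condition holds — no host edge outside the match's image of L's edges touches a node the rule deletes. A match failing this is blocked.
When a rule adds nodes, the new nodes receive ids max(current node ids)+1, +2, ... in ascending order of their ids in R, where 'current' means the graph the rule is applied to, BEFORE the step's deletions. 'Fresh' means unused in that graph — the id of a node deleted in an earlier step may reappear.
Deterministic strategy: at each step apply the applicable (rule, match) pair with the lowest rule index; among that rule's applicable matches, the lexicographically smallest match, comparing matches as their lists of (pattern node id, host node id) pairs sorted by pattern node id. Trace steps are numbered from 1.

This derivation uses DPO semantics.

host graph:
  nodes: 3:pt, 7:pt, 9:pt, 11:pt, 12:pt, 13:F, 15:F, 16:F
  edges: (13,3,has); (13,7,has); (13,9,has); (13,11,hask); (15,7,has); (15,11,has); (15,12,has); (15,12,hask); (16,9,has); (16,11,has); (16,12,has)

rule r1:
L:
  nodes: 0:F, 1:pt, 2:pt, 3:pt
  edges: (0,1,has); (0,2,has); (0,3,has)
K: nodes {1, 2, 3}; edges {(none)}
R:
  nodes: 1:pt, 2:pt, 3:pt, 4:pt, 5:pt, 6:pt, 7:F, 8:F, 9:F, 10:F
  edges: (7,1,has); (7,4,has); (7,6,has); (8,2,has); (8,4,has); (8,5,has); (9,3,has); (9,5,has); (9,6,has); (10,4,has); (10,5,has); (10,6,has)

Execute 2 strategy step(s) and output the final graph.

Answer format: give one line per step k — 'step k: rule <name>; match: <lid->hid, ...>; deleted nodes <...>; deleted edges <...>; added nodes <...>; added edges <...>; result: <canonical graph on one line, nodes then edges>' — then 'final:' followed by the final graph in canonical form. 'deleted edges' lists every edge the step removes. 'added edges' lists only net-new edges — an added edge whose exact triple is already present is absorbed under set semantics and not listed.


step 1: rule r1; match: 0->16, 1->9, 2->11, 3->12; deleted nodes 16; deleted edges (16,9,has); (16,11,has); (16,12,has); added nodes 17, 18, 19, 20, 21, 22, 23; added edges (20,9,has); (20,17,has); (20,19,has); (21,11,has); (21,17,has); (21,18,has); (22,12,has); (22,18,has); (22,19,has); (23,17,has); (23,18,has); (23,19,has); result: nodes: 3:pt, 7:pt, 9:pt, 11:pt, 12:pt, 13:F, 15:F, 17:pt, 18:pt, 19:pt, 20:F, 21:F, 22:F, 23:F edges: (13,3,has); (13,7,has); (13,9,has); (13,11,hask); (15,7,has); (15,11,has); (15,12,has); (15,12,hask); (20,9,has); (20,17,has); (20,19,has); (21,11,has); (21,17,has); (21,18,has); (22,12,has); (22,18,has); (22,19,has); (23,17,has); (23,18,has); (23,19,has)
step 2: rule r1; match: 0->20, 1->9, 2->17, 3->19; deleted nodes 20; deleted edges (20,9,has); (20,17,has); (20,19,has); added nodes 24, 25, 26, 27, 28, 29, 30; added edges (27,9,has); (27,24,has); (27,26,has); (28,17,has); (28,24,has); (28,25,has); (29,19,has); (29,25,has); (29,26,has); (30,24,has); (30,25,has); (30,26,has); result: nodes: 3:pt, 7:pt, 9:pt, 11:pt, 12:pt, 13:F, 15:F, 17:pt, 18:pt, 19:pt, 21:F, 22:F, 23:F, 24:pt, 25:pt, 26:pt, 27:F, 28:F, 29:F, 30:F edges: (13,3,has); (13,7,has); (13,9,has); (13,11,hask); (15,7,has); (15,11,has); (15,12,has); (15,12,hask); (21,11,has); (21,17,has); (21,18,has); (22,12,has); (22,18,has); (22,19,has); (23,17,has); (23,18,has); (23,19,has); (27,9,has); (27,24,has); (27,26,has); (28,17,has); (28,24,has); (28,25,has); (29,19,has); (29,25,has); (29,26,has); (30,24,has); (30,25,has); (30,26,has)
final:
nodes: 3:pt, 7:pt, 9:pt, 11:pt, 12:pt, 13:F, 15:F, 17:pt, 18:pt, 19:pt, 21:F, 22:F, 23:F, 24:pt, 25:pt, 26:pt, 27:F, 28:F, 29:F, 30:F
edges: (13,3,has); (13,7,has); (13,9,has); (13,11,hask); (15,7,has); (15,11,has); (15,12,has); (15,12,hask); (21,11,has); (21,17,has); (21,18,has); (22,12,has); (22,18,has); (22,19,has); (23,17,has); (23,18,has); (23,19,has); (27,9,has); (27,24,has); (27,26,has); (28,17,has); (28,24,has); (28,25,has); (29,19,has); (29,25,has); (29,26,has); (30,24,has); (30,25,has); (30,26,has)
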